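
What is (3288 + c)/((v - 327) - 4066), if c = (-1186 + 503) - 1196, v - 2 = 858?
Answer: -1409/3533 ≈ -0.39881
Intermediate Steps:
v = 860 (v = 2 + 858 = 860)
c = -1879 (c = -683 - 1196 = -1879)
(3288 + c)/((v - 327) - 4066) = (3288 - 1879)/((860 - 327) - 4066) = 1409/(533 - 4066) = 1409/(-3533) = 1409*(-1/3533) = -1409/3533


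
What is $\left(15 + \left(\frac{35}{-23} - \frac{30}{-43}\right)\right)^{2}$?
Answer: $\frac{196560400}{978121} \approx 200.96$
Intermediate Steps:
$\left(15 + \left(\frac{35}{-23} - \frac{30}{-43}\right)\right)^{2} = \left(15 + \left(35 \left(- \frac{1}{23}\right) - - \frac{30}{43}\right)\right)^{2} = \left(15 + \left(- \frac{35}{23} + \frac{30}{43}\right)\right)^{2} = \left(15 - \frac{815}{989}\right)^{2} = \left(\frac{14020}{989}\right)^{2} = \frac{196560400}{978121}$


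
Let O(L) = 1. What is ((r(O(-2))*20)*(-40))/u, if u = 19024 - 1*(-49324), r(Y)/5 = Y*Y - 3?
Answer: 2000/17087 ≈ 0.11705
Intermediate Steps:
r(Y) = -15 + 5*Y² (r(Y) = 5*(Y*Y - 3) = 5*(Y² - 3) = 5*(-3 + Y²) = -15 + 5*Y²)
u = 68348 (u = 19024 + 49324 = 68348)
((r(O(-2))*20)*(-40))/u = (((-15 + 5*1²)*20)*(-40))/68348 = (((-15 + 5*1)*20)*(-40))*(1/68348) = (((-15 + 5)*20)*(-40))*(1/68348) = (-10*20*(-40))*(1/68348) = -200*(-40)*(1/68348) = 8000*(1/68348) = 2000/17087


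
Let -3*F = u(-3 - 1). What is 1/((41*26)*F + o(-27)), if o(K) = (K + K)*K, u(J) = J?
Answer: 3/8638 ≈ 0.00034730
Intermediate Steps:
F = 4/3 (F = -(-3 - 1)/3 = -1/3*(-4) = 4/3 ≈ 1.3333)
o(K) = 2*K**2 (o(K) = (2*K)*K = 2*K**2)
1/((41*26)*F + o(-27)) = 1/((41*26)*(4/3) + 2*(-27)**2) = 1/(1066*(4/3) + 2*729) = 1/(4264/3 + 1458) = 1/(8638/3) = 3/8638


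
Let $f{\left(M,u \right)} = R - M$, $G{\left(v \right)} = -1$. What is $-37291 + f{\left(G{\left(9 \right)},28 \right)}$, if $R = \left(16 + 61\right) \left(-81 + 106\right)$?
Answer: $-35365$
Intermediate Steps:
$R = 1925$ ($R = 77 \cdot 25 = 1925$)
$f{\left(M,u \right)} = 1925 - M$
$-37291 + f{\left(G{\left(9 \right)},28 \right)} = -37291 + \left(1925 - -1\right) = -37291 + \left(1925 + 1\right) = -37291 + 1926 = -35365$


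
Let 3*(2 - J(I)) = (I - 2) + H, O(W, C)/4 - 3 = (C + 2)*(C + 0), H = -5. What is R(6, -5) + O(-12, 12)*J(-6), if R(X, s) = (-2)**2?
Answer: 4336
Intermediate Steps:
R(X, s) = 4
O(W, C) = 12 + 4*C*(2 + C) (O(W, C) = 12 + 4*((C + 2)*(C + 0)) = 12 + 4*((2 + C)*C) = 12 + 4*(C*(2 + C)) = 12 + 4*C*(2 + C))
J(I) = 13/3 - I/3 (J(I) = 2 - ((I - 2) - 5)/3 = 2 - ((-2 + I) - 5)/3 = 2 - (-7 + I)/3 = 2 + (7/3 - I/3) = 13/3 - I/3)
R(6, -5) + O(-12, 12)*J(-6) = 4 + (12 + 4*12**2 + 8*12)*(13/3 - 1/3*(-6)) = 4 + (12 + 4*144 + 96)*(13/3 + 2) = 4 + (12 + 576 + 96)*(19/3) = 4 + 684*(19/3) = 4 + 4332 = 4336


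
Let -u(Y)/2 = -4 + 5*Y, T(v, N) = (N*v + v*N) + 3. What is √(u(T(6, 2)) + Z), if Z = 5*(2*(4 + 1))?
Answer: 2*I*√53 ≈ 14.56*I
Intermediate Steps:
T(v, N) = 3 + 2*N*v (T(v, N) = (N*v + N*v) + 3 = 2*N*v + 3 = 3 + 2*N*v)
Z = 50 (Z = 5*(2*5) = 5*10 = 50)
u(Y) = 8 - 10*Y (u(Y) = -2*(-4 + 5*Y) = 8 - 10*Y)
√(u(T(6, 2)) + Z) = √((8 - 10*(3 + 2*2*6)) + 50) = √((8 - 10*(3 + 24)) + 50) = √((8 - 10*27) + 50) = √((8 - 270) + 50) = √(-262 + 50) = √(-212) = 2*I*√53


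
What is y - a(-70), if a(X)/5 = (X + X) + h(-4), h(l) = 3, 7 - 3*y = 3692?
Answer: -1630/3 ≈ -543.33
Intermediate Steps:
y = -3685/3 (y = 7/3 - 1/3*3692 = 7/3 - 3692/3 = -3685/3 ≈ -1228.3)
a(X) = 15 + 10*X (a(X) = 5*((X + X) + 3) = 5*(2*X + 3) = 5*(3 + 2*X) = 15 + 10*X)
y - a(-70) = -3685/3 - (15 + 10*(-70)) = -3685/3 - (15 - 700) = -3685/3 - 1*(-685) = -3685/3 + 685 = -1630/3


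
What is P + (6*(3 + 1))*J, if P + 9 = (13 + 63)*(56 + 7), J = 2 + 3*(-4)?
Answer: 4539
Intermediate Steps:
J = -10 (J = 2 - 12 = -10)
P = 4779 (P = -9 + (13 + 63)*(56 + 7) = -9 + 76*63 = -9 + 4788 = 4779)
P + (6*(3 + 1))*J = 4779 + (6*(3 + 1))*(-10) = 4779 + (6*4)*(-10) = 4779 + 24*(-10) = 4779 - 240 = 4539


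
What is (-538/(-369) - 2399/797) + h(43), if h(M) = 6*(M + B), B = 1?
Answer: 77184107/294093 ≈ 262.45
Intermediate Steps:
h(M) = 6 + 6*M (h(M) = 6*(M + 1) = 6*(1 + M) = 6 + 6*M)
(-538/(-369) - 2399/797) + h(43) = (-538/(-369) - 2399/797) + (6 + 6*43) = (-538*(-1/369) - 2399*1/797) + (6 + 258) = (538/369 - 2399/797) + 264 = -456445/294093 + 264 = 77184107/294093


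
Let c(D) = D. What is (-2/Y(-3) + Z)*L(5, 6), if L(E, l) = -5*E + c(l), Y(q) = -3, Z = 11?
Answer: -665/3 ≈ -221.67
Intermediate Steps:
L(E, l) = l - 5*E (L(E, l) = -5*E + l = l - 5*E)
(-2/Y(-3) + Z)*L(5, 6) = (-2/(-3) + 11)*(6 - 5*5) = (-2*(-1/3) + 11)*(6 - 25) = (2/3 + 11)*(-19) = (35/3)*(-19) = -665/3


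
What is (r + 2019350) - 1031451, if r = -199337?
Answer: 788562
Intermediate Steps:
(r + 2019350) - 1031451 = (-199337 + 2019350) - 1031451 = 1820013 - 1031451 = 788562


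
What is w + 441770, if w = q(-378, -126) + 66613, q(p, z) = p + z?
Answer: 507879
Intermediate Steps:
w = 66109 (w = (-378 - 126) + 66613 = -504 + 66613 = 66109)
w + 441770 = 66109 + 441770 = 507879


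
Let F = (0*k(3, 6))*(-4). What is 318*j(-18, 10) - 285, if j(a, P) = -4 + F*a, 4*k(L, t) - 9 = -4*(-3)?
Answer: -1557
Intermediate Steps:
k(L, t) = 21/4 (k(L, t) = 9/4 + (-4*(-3))/4 = 9/4 + (¼)*12 = 9/4 + 3 = 21/4)
F = 0 (F = (0*(21/4))*(-4) = 0*(-4) = 0)
j(a, P) = -4 (j(a, P) = -4 + 0*a = -4 + 0 = -4)
318*j(-18, 10) - 285 = 318*(-4) - 285 = -1272 - 285 = -1557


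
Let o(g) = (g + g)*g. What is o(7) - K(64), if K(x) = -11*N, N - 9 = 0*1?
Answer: 197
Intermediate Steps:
N = 9 (N = 9 + 0*1 = 9 + 0 = 9)
K(x) = -99 (K(x) = -11*9 = -99)
o(g) = 2*g² (o(g) = (2*g)*g = 2*g²)
o(7) - K(64) = 2*7² - 1*(-99) = 2*49 + 99 = 98 + 99 = 197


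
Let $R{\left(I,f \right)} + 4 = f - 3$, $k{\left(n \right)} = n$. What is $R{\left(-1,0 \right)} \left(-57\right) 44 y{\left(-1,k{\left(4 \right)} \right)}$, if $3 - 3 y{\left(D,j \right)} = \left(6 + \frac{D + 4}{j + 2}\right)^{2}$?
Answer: $-229691$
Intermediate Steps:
$R{\left(I,f \right)} = -7 + f$ ($R{\left(I,f \right)} = -4 + \left(f - 3\right) = -4 + \left(-3 + f\right) = -7 + f$)
$y{\left(D,j \right)} = 1 - \frac{\left(6 + \frac{4 + D}{2 + j}\right)^{2}}{3}$ ($y{\left(D,j \right)} = 1 - \frac{\left(6 + \frac{D + 4}{j + 2}\right)^{2}}{3} = 1 - \frac{\left(6 + \frac{4 + D}{2 + j}\right)^{2}}{3}$)
$R{\left(-1,0 \right)} \left(-57\right) 44 y{\left(-1,k{\left(4 \right)} \right)} = \left(-7 + 0\right) \left(-57\right) 44 \left(1 - \frac{\left(16 - 1 + 6 \cdot 4\right)^{2}}{3 \left(2 + 4\right)^{2}}\right) = \left(-7\right) \left(-57\right) 44 \left(1 - \frac{\left(16 - 1 + 24\right)^{2}}{3 \cdot 36}\right) = 399 \cdot 44 \left(1 - \frac{39^{2}}{108}\right) = 399 \cdot 44 \left(1 - \frac{1}{108} \cdot 1521\right) = 399 \cdot 44 \left(1 - \frac{169}{12}\right) = 399 \cdot 44 \left(- \frac{157}{12}\right) = 399 \left(- \frac{1727}{3}\right) = -229691$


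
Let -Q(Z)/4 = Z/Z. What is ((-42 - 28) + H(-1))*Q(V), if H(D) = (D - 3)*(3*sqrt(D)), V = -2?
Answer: 280 + 48*I ≈ 280.0 + 48.0*I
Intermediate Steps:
H(D) = 3*sqrt(D)*(-3 + D) (H(D) = (-3 + D)*(3*sqrt(D)) = 3*sqrt(D)*(-3 + D))
Q(Z) = -4 (Q(Z) = -4*Z/Z = -4*1 = -4)
((-42 - 28) + H(-1))*Q(V) = ((-42 - 28) + 3*sqrt(-1)*(-3 - 1))*(-4) = (-70 + 3*I*(-4))*(-4) = (-70 - 12*I)*(-4) = 280 + 48*I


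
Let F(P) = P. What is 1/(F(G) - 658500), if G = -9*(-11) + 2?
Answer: -1/658399 ≈ -1.5188e-6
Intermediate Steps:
G = 101 (G = 99 + 2 = 101)
1/(F(G) - 658500) = 1/(101 - 658500) = 1/(-658399) = -1/658399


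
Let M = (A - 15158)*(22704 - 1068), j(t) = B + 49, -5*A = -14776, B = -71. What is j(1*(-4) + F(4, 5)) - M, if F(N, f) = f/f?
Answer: 1320098794/5 ≈ 2.6402e+8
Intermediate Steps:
A = 14776/5 (A = -⅕*(-14776) = 14776/5 ≈ 2955.2)
F(N, f) = 1
j(t) = -22 (j(t) = -71 + 49 = -22)
M = -1320098904/5 (M = (14776/5 - 15158)*(22704 - 1068) = -61014/5*21636 = -1320098904/5 ≈ -2.6402e+8)
j(1*(-4) + F(4, 5)) - M = -22 - 1*(-1320098904/5) = -22 + 1320098904/5 = 1320098794/5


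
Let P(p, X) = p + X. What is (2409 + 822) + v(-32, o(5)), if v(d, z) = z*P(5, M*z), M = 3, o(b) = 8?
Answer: 3463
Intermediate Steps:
P(p, X) = X + p
v(d, z) = z*(5 + 3*z) (v(d, z) = z*(3*z + 5) = z*(5 + 3*z))
(2409 + 822) + v(-32, o(5)) = (2409 + 822) + 8*(5 + 3*8) = 3231 + 8*(5 + 24) = 3231 + 8*29 = 3231 + 232 = 3463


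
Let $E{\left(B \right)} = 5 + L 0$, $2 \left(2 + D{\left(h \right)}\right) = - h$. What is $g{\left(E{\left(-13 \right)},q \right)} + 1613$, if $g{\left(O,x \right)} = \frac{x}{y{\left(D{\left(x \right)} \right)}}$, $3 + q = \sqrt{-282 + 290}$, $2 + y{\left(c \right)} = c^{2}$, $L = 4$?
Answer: $\frac{50079}{31} - \frac{56 \sqrt{2}}{31} \approx 1612.9$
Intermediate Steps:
$D{\left(h \right)} = -2 - \frac{h}{2}$ ($D{\left(h \right)} = -2 + \frac{\left(-1\right) h}{2} = -2 - \frac{h}{2}$)
$y{\left(c \right)} = -2 + c^{2}$
$q = -3 + 2 \sqrt{2}$ ($q = -3 + \sqrt{-282 + 290} = -3 + \sqrt{8} = -3 + 2 \sqrt{2} \approx -0.17157$)
$E{\left(B \right)} = 5$ ($E{\left(B \right)} = 5 + 4 \cdot 0 = 5 + 0 = 5$)
$g{\left(O,x \right)} = \frac{x}{-2 + \left(-2 - \frac{x}{2}\right)^{2}}$
$g{\left(E{\left(-13 \right)},q \right)} + 1613 = \frac{4 \left(-3 + 2 \sqrt{2}\right)}{-8 + \left(4 - \left(3 - 2 \sqrt{2}\right)\right)^{2}} + 1613 = \frac{4 \left(-3 + 2 \sqrt{2}\right)}{-8 + \left(1 + 2 \sqrt{2}\right)^{2}} + 1613 = 1613 + \frac{4 \left(-3 + 2 \sqrt{2}\right)}{-8 + \left(1 + 2 \sqrt{2}\right)^{2}}$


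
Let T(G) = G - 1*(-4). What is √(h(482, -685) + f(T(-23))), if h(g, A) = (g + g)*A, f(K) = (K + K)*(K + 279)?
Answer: 2*I*√167555 ≈ 818.67*I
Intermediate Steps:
T(G) = 4 + G (T(G) = G + 4 = 4 + G)
f(K) = 2*K*(279 + K) (f(K) = (2*K)*(279 + K) = 2*K*(279 + K))
h(g, A) = 2*A*g (h(g, A) = (2*g)*A = 2*A*g)
√(h(482, -685) + f(T(-23))) = √(2*(-685)*482 + 2*(4 - 23)*(279 + (4 - 23))) = √(-660340 + 2*(-19)*(279 - 19)) = √(-660340 + 2*(-19)*260) = √(-660340 - 9880) = √(-670220) = 2*I*√167555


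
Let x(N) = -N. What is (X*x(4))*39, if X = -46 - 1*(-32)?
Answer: 2184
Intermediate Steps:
X = -14 (X = -46 + 32 = -14)
(X*x(4))*39 = -(-14)*4*39 = -14*(-4)*39 = 56*39 = 2184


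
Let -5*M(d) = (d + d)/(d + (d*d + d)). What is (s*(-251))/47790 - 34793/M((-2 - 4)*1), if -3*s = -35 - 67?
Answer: -8313791617/23895 ≈ -3.4793e+5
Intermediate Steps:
s = 34 (s = -(-35 - 67)/3 = -⅓*(-102) = 34)
M(d) = -2*d/(5*(d² + 2*d)) (M(d) = -(d + d)/(5*(d + (d*d + d))) = -2*d/(5*(d + (d² + d))) = -2*d/(5*(d + (d + d²))) = -2*d/(5*(d² + 2*d)))
(s*(-251))/47790 - 34793/M((-2 - 4)*1) = (34*(-251))/47790 - 34793/((-2/(10 + 5*((-2 - 4)*1)))) = -8534*1/47790 - 34793/((-2/(10 + 5*(-6*1)))) = -4267/23895 - 34793/((-2/(10 + 5*(-6)))) = -4267/23895 - 34793/((-2/(10 - 30))) = -4267/23895 - 34793/((-2/(-20))) = -4267/23895 - 34793/((-2*(-1/20))) = -4267/23895 - 34793/⅒ = -4267/23895 - 34793*10 = -4267/23895 - 347930 = -8313791617/23895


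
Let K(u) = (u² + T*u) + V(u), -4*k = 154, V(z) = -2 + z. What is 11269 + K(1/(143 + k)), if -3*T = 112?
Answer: 1476415931/131043 ≈ 11267.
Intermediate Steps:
k = -77/2 (k = -¼*154 = -77/2 ≈ -38.500)
T = -112/3 (T = -⅓*112 = -112/3 ≈ -37.333)
K(u) = -2 + u² - 109*u/3 (K(u) = (u² - 112*u/3) + (-2 + u) = -2 + u² - 109*u/3)
11269 + K(1/(143 + k)) = 11269 + (-2 + (1/(143 - 77/2))² - 109/(3*(143 - 77/2))) = 11269 + (-2 + (1/(209/2))² - 109/(3*209/2)) = 11269 + (-2 + (2/209)² - 109/3*2/209) = 11269 + (-2 + 4/43681 - 218/627) = 11269 - 307636/131043 = 1476415931/131043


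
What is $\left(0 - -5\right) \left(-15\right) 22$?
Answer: $-1650$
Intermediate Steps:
$\left(0 - -5\right) \left(-15\right) 22 = \left(0 + 5\right) \left(-15\right) 22 = 5 \left(-15\right) 22 = \left(-75\right) 22 = -1650$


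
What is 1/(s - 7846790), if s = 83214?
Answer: -1/7763576 ≈ -1.2881e-7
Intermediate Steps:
1/(s - 7846790) = 1/(83214 - 7846790) = 1/(-7763576) = -1/7763576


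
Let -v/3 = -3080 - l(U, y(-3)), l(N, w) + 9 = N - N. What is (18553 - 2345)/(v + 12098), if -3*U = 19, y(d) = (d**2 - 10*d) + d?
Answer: 16208/21311 ≈ 0.76055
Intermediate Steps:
y(d) = d**2 - 9*d
U = -19/3 (U = -1/3*19 = -19/3 ≈ -6.3333)
l(N, w) = -9 (l(N, w) = -9 + (N - N) = -9 + 0 = -9)
v = 9213 (v = -3*(-3080 - 1*(-9)) = -3*(-3080 + 9) = -3*(-3071) = 9213)
(18553 - 2345)/(v + 12098) = (18553 - 2345)/(9213 + 12098) = 16208/21311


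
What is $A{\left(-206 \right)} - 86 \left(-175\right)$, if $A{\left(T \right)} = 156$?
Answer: $15206$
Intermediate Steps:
$A{\left(-206 \right)} - 86 \left(-175\right) = 156 - 86 \left(-175\right) = 156 - -15050 = 156 + 15050 = 15206$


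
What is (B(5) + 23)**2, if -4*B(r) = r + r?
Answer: 1681/4 ≈ 420.25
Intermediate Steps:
B(r) = -r/2 (B(r) = -(r + r)/4 = -r/2)
(B(5) + 23)**2 = (-1/2*5 + 23)**2 = (-5/2 + 23)**2 = (41/2)**2 = 1681/4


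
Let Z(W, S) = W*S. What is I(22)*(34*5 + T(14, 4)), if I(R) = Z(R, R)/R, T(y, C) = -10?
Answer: 3520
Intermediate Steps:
Z(W, S) = S*W
I(R) = R (I(R) = (R*R)/R = R²/R = R)
I(22)*(34*5 + T(14, 4)) = 22*(34*5 - 10) = 22*(170 - 10) = 22*160 = 3520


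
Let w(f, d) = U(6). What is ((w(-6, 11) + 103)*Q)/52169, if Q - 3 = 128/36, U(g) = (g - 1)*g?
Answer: 7847/469521 ≈ 0.016713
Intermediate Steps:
U(g) = g*(-1 + g) (U(g) = (-1 + g)*g = g*(-1 + g))
w(f, d) = 30 (w(f, d) = 6*(-1 + 6) = 6*5 = 30)
Q = 59/9 (Q = 3 + 128/36 = 3 + 128*(1/36) = 3 + 32/9 = 59/9 ≈ 6.5556)
((w(-6, 11) + 103)*Q)/52169 = ((30 + 103)*(59/9))/52169 = (133*(59/9))*(1/52169) = (7847/9)*(1/52169) = 7847/469521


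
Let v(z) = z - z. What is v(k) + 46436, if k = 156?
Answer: 46436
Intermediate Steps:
v(z) = 0
v(k) + 46436 = 0 + 46436 = 46436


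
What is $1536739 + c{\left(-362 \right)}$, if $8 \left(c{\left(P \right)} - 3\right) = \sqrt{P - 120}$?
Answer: $1536742 + \frac{i \sqrt{482}}{8} \approx 1.5367 \cdot 10^{6} + 2.7443 i$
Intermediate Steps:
$c{\left(P \right)} = 3 + \frac{\sqrt{-120 + P}}{8}$ ($c{\left(P \right)} = 3 + \frac{\sqrt{P - 120}}{8} = 3 + \frac{\sqrt{-120 + P}}{8}$)
$1536739 + c{\left(-362 \right)} = 1536739 + \left(3 + \frac{\sqrt{-120 - 362}}{8}\right) = 1536739 + \left(3 + \frac{\sqrt{-482}}{8}\right) = 1536739 + \left(3 + \frac{i \sqrt{482}}{8}\right) = 1536742 + \frac{i \sqrt{482}}{8}$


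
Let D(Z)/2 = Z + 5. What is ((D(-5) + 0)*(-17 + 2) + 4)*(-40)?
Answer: -160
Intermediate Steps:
D(Z) = 10 + 2*Z (D(Z) = 2*(Z + 5) = 2*(5 + Z) = 10 + 2*Z)
((D(-5) + 0)*(-17 + 2) + 4)*(-40) = (((10 + 2*(-5)) + 0)*(-17 + 2) + 4)*(-40) = (((10 - 10) + 0)*(-15) + 4)*(-40) = ((0 + 0)*(-15) + 4)*(-40) = (0*(-15) + 4)*(-40) = (0 + 4)*(-40) = 4*(-40) = -160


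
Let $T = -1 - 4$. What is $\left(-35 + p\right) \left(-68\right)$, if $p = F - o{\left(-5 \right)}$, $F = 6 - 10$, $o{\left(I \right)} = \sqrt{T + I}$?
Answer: $2652 + 68 i \sqrt{10} \approx 2652.0 + 215.03 i$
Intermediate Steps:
$T = -5$
$o{\left(I \right)} = \sqrt{-5 + I}$
$F = -4$ ($F = 6 - 10 = -4$)
$p = -4 - i \sqrt{10}$ ($p = -4 - \sqrt{-5 - 5} = -4 - \sqrt{-10} = -4 - i \sqrt{10} \approx -4.0 - 3.1623 i$)
$\left(-35 + p\right) \left(-68\right) = \left(-35 - \left(4 + i \sqrt{10}\right)\right) \left(-68\right) = \left(-39 - i \sqrt{10}\right) \left(-68\right) = 2652 + 68 i \sqrt{10}$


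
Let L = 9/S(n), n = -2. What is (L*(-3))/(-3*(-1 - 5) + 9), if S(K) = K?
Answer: 1/2 ≈ 0.50000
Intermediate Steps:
L = -9/2 (L = 9/(-2) = 9*(-1/2) = -9/2 ≈ -4.5000)
(L*(-3))/(-3*(-1 - 5) + 9) = (-9/2*(-3))/(-3*(-1 - 5) + 9) = 27/(2*(-3*(-6) + 9)) = 27/(2*(18 + 9)) = (27/2)/27 = (27/2)*(1/27) = 1/2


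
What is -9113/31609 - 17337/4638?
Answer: -196757109/48867514 ≈ -4.0263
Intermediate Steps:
-9113/31609 - 17337/4638 = -9113*1/31609 - 17337*1/4638 = -9113/31609 - 5779/1546 = -196757109/48867514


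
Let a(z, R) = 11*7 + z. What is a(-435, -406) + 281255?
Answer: 280897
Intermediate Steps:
a(z, R) = 77 + z
a(-435, -406) + 281255 = (77 - 435) + 281255 = -358 + 281255 = 280897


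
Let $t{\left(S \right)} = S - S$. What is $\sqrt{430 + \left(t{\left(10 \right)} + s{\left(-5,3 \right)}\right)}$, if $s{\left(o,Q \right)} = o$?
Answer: $5 \sqrt{17} \approx 20.616$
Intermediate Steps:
$t{\left(S \right)} = 0$
$\sqrt{430 + \left(t{\left(10 \right)} + s{\left(-5,3 \right)}\right)} = \sqrt{430 + \left(0 - 5\right)} = \sqrt{430 - 5} = \sqrt{425} = 5 \sqrt{17}$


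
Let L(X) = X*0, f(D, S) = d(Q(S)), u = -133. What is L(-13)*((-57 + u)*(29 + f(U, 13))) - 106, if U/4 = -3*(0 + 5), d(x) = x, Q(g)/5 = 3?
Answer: -106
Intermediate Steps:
Q(g) = 15 (Q(g) = 5*3 = 15)
U = -60 (U = 4*(-3*(0 + 5)) = 4*(-3*5) = 4*(-15) = -60)
f(D, S) = 15
L(X) = 0
L(-13)*((-57 + u)*(29 + f(U, 13))) - 106 = 0*((-57 - 133)*(29 + 15)) - 106 = 0*(-190*44) - 106 = 0*(-8360) - 106 = 0 - 106 = -106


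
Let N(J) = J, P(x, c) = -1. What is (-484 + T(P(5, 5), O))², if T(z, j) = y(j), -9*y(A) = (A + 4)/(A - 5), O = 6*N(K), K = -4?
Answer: 15962806336/68121 ≈ 2.3433e+5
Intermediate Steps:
O = -24 (O = 6*(-4) = -24)
y(A) = -(4 + A)/(9*(-5 + A)) (y(A) = -(A + 4)/(9*(A - 5)) = -(4 + A)/(9*(-5 + A)))
T(z, j) = (-4 - j)/(9*(-5 + j))
(-484 + T(P(5, 5), O))² = (-484 + (-4 - 1*(-24))/(9*(-5 - 24)))² = (-484 + (⅑)*(-4 + 24)/(-29))² = (-484 + (⅑)*(-1/29)*20)² = (-484 - 20/261)² = (-126344/261)² = 15962806336/68121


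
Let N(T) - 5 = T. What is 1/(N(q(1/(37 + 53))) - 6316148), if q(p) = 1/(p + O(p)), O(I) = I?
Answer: -1/6316098 ≈ -1.5833e-7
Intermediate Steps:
q(p) = 1/(2*p) (q(p) = 1/(p + p) = 1/(2*p))
N(T) = 5 + T
1/(N(q(1/(37 + 53))) - 6316148) = 1/((5 + 1/(2*(1/(37 + 53)))) - 6316148) = 1/((5 + 1/(2*(1/90))) - 6316148) = 1/((5 + (½)*90) - 6316148) = 1/((5 + 45) - 6316148) = 1/(50 - 6316148) = 1/(-6316098) = -1/6316098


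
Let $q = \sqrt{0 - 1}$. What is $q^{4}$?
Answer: $1$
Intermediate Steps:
$q = i$ ($q = \sqrt{-1} = i \approx 1.0 i$)
$q^{4} = i^{4} = 1$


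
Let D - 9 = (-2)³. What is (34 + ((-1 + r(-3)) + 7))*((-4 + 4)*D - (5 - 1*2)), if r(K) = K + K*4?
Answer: -75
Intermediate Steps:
D = 1 (D = 9 + (-2)³ = 9 - 8 = 1)
r(K) = 5*K (r(K) = K + 4*K = 5*K)
(34 + ((-1 + r(-3)) + 7))*((-4 + 4)*D - (5 - 1*2)) = (34 + ((-1 + 5*(-3)) + 7))*((-4 + 4)*1 - (5 - 1*2)) = (34 + ((-1 - 15) + 7))*(0*1 - (5 - 2)) = (34 + (-16 + 7))*(0 - 1*3) = (34 - 9)*(0 - 3) = 25*(-3) = -75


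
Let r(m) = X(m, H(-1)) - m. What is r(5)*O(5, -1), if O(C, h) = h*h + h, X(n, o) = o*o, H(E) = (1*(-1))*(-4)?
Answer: 0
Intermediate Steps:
H(E) = 4 (H(E) = -1*(-4) = 4)
X(n, o) = o²
O(C, h) = h + h² (O(C, h) = h² + h = h + h²)
r(m) = 16 - m (r(m) = 4² - m = 16 - m)
r(5)*O(5, -1) = (16 - 1*5)*(-(1 - 1)) = (16 - 5)*(-1*0) = 11*0 = 0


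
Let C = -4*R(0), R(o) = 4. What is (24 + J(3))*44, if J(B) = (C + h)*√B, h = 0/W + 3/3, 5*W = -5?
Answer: 1056 - 660*√3 ≈ -87.154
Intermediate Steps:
W = -1 (W = (⅕)*(-5) = -1)
h = 1 (h = 0/(-1) + 3/3 = 0*(-1) + 3*(⅓) = 0 + 1 = 1)
C = -16 (C = -4*4 = -16)
J(B) = -15*√B (J(B) = (-16 + 1)*√B = -15*√B)
(24 + J(3))*44 = (24 - 15*√3)*44 = 1056 - 660*√3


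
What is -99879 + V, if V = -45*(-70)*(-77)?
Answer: -342429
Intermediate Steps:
V = -242550 (V = 3150*(-77) = -242550)
-99879 + V = -99879 - 242550 = -342429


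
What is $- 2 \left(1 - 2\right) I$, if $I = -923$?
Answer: $-1846$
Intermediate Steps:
$- 2 \left(1 - 2\right) I = - 2 \left(1 - 2\right) \left(-923\right) = \left(-2\right) \left(-1\right) \left(-923\right) = 2 \left(-923\right) = -1846$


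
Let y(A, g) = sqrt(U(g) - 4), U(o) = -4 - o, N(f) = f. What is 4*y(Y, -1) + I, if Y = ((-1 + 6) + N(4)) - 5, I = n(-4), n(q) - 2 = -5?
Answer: -3 + 4*I*sqrt(7) ≈ -3.0 + 10.583*I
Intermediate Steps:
n(q) = -3 (n(q) = 2 - 5 = -3)
I = -3
Y = 4 (Y = ((-1 + 6) + 4) - 5 = (5 + 4) - 5 = 9 - 5 = 4)
y(A, g) = sqrt(-8 - g) (y(A, g) = sqrt((-4 - g) - 4) = sqrt(-8 - g))
4*y(Y, -1) + I = 4*sqrt(-8 - 1*(-1)) - 3 = 4*sqrt(-8 + 1) - 3 = 4*sqrt(-7) - 3 = 4*(I*sqrt(7)) - 3 = 4*I*sqrt(7) - 3 = -3 + 4*I*sqrt(7)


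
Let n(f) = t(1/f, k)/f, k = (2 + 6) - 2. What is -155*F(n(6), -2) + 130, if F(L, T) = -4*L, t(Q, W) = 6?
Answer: 750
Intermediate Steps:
k = 6 (k = 8 - 2 = 6)
n(f) = 6/f
-155*F(n(6), -2) + 130 = -(-620)*6/6 + 130 = -(-620)*6*(⅙) + 130 = -(-620) + 130 = -155*(-4) + 130 = 620 + 130 = 750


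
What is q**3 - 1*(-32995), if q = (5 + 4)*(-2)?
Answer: 27163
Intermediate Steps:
q = -18 (q = 9*(-2) = -18)
q**3 - 1*(-32995) = (-18)**3 - 1*(-32995) = -5832 + 32995 = 27163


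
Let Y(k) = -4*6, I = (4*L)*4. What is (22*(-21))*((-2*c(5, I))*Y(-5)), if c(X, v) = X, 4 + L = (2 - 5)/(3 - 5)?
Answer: -110880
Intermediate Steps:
L = -5/2 (L = -4 + (2 - 5)/(3 - 5) = -4 - 3/(-2) = -4 - 3*(-1/2) = -4 + 3/2 = -5/2 ≈ -2.5000)
I = -40 (I = (4*(-5/2))*4 = -10*4 = -40)
Y(k) = -24
(22*(-21))*((-2*c(5, I))*Y(-5)) = (22*(-21))*(-2*5*(-24)) = -(-4620)*(-24) = -462*240 = -110880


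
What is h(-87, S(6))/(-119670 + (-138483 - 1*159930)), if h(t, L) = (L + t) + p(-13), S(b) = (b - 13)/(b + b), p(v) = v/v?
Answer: 1039/5016996 ≈ 0.00020710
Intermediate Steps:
p(v) = 1
S(b) = (-13 + b)/(2*b) (S(b) = (-13 + b)/((2*b)) = (-13 + b)*(1/(2*b)) = (-13 + b)/(2*b))
h(t, L) = 1 + L + t (h(t, L) = (L + t) + 1 = 1 + L + t)
h(-87, S(6))/(-119670 + (-138483 - 1*159930)) = (1 + (½)*(-13 + 6)/6 - 87)/(-119670 + (-138483 - 1*159930)) = (1 + (½)*(⅙)*(-7) - 87)/(-119670 + (-138483 - 159930)) = (1 - 7/12 - 87)/(-119670 - 298413) = -1039/12/(-418083) = -1039/12*(-1/418083) = 1039/5016996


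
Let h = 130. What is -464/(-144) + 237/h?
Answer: 5903/1170 ≈ 5.0453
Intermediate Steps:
-464/(-144) + 237/h = -464/(-144) + 237/130 = -464*(-1/144) + 237*(1/130) = 29/9 + 237/130 = 5903/1170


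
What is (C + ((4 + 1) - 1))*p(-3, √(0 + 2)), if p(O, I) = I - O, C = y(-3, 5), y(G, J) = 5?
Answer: 27 + 9*√2 ≈ 39.728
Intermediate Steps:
C = 5
(C + ((4 + 1) - 1))*p(-3, √(0 + 2)) = (5 + ((4 + 1) - 1))*(√(0 + 2) - 1*(-3)) = (5 + (5 - 1))*(√2 + 3) = (5 + 4)*(3 + √2) = 9*(3 + √2) = 27 + 9*√2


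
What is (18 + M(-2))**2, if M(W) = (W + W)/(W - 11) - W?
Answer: 69696/169 ≈ 412.40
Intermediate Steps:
M(W) = -W + 2*W/(-11 + W) (M(W) = (2*W)/(-11 + W) - W = 2*W/(-11 + W) - W = -W + 2*W/(-11 + W))
(18 + M(-2))**2 = (18 - 2*(13 - 1*(-2))/(-11 - 2))**2 = (18 - 2*(13 + 2)/(-13))**2 = (18 - 2*(-1/13)*15)**2 = (18 + 30/13)**2 = (264/13)**2 = 69696/169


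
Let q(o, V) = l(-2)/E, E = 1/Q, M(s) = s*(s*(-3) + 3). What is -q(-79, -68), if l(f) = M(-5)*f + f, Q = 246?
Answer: -43788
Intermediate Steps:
M(s) = s*(3 - 3*s) (M(s) = s*(-3*s + 3) = s*(3 - 3*s))
l(f) = -89*f (l(f) = (3*(-5)*(1 - 1*(-5)))*f + f = (3*(-5)*(1 + 5))*f + f = (3*(-5)*6)*f + f = -90*f + f = -89*f)
E = 1/246 ≈ 0.0040650
q(o, V) = 43788 (q(o, V) = (-89*(-2))/(1/246) = 178*246 = 43788)
-q(-79, -68) = -1*43788 = -43788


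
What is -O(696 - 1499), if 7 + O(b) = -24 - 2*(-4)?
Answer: 23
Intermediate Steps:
O(b) = -23 (O(b) = -7 + (-24 - 2*(-4)) = -7 + (-24 + 8) = -7 - 16 = -23)
-O(696 - 1499) = -1*(-23) = 23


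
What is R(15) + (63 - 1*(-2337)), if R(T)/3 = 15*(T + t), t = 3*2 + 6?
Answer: 3615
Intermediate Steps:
t = 12 (t = 6 + 6 = 12)
R(T) = 540 + 45*T (R(T) = 3*(15*(T + 12)) = 3*(15*(12 + T)) = 3*(180 + 15*T) = 540 + 45*T)
R(15) + (63 - 1*(-2337)) = (540 + 45*15) + (63 - 1*(-2337)) = (540 + 675) + (63 + 2337) = 1215 + 2400 = 3615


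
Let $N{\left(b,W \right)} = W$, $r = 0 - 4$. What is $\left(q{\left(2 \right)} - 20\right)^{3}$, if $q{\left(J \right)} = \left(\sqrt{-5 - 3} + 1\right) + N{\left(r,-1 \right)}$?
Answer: $-7520 + 2384 i \sqrt{2} \approx -7520.0 + 3371.5 i$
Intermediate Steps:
$r = -4$ ($r = 0 - 4 = -4$)
$q{\left(J \right)} = 2 i \sqrt{2}$ ($q{\left(J \right)} = \left(\sqrt{-5 - 3} + 1\right) - 1 = \left(\sqrt{-8} + 1\right) - 1 = \left(2 i \sqrt{2} + 1\right) - 1 = \left(1 + 2 i \sqrt{2}\right) - 1 = 2 i \sqrt{2}$)
$\left(q{\left(2 \right)} - 20\right)^{3} = \left(2 i \sqrt{2} - 20\right)^{3} = \left(-20 + 2 i \sqrt{2}\right)^{3}$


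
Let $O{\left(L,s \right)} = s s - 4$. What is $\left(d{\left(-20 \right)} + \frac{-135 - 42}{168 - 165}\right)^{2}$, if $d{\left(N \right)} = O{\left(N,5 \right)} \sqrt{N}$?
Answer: $\left(59 - 42 i \sqrt{5}\right)^{2} \approx -5339.0 - 11082.0 i$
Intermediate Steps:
$O{\left(L,s \right)} = -4 + s^{2}$ ($O{\left(L,s \right)} = s^{2} - 4 = -4 + s^{2}$)
$d{\left(N \right)} = 21 \sqrt{N}$ ($d{\left(N \right)} = \left(-4 + 5^{2}\right) \sqrt{N} = \left(-4 + 25\right) \sqrt{N} = 21 \sqrt{N}$)
$\left(d{\left(-20 \right)} + \frac{-135 - 42}{168 - 165}\right)^{2} = \left(21 \sqrt{-20} + \frac{-135 - 42}{168 - 165}\right)^{2} = \left(21 \cdot 2 i \sqrt{5} - \frac{177}{3}\right)^{2} = \left(42 i \sqrt{5} - 59\right)^{2} = \left(-59 + 42 i \sqrt{5}\right)^{2}$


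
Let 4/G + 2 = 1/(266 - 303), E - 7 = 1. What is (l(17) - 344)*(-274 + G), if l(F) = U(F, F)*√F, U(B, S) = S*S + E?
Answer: 7120112/75 - 2049102*√17/25 ≈ -2.4301e+5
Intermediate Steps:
E = 8 (E = 7 + 1 = 8)
G = -148/75 (G = 4/(-2 + 1/(266 - 303)) = 4/(-2 + 1/(-37)) = 4/(-2 - 1/37) = 4/(-75/37) = 4*(-37/75) = -148/75 ≈ -1.9733)
U(B, S) = 8 + S² (U(B, S) = S*S + 8 = S² + 8 = 8 + S²)
l(F) = √F*(8 + F²) (l(F) = (8 + F²)*√F = √F*(8 + F²))
(l(17) - 344)*(-274 + G) = (√17*(8 + 17²) - 344)*(-274 - 148/75) = (√17*(8 + 289) - 344)*(-20698/75) = (√17*297 - 344)*(-20698/75) = (297*√17 - 344)*(-20698/75) = (-344 + 297*√17)*(-20698/75) = 7120112/75 - 2049102*√17/25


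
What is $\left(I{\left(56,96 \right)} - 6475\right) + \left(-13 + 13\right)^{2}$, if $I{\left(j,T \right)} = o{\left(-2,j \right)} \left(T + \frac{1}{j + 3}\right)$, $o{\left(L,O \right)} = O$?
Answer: $- \frac{64785}{59} \approx -1098.1$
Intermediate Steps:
$I{\left(j,T \right)} = j \left(T + \frac{1}{3 + j}\right)$ ($I{\left(j,T \right)} = j \left(T + \frac{1}{j + 3}\right) = j \left(T + \frac{1}{3 + j}\right)$)
$\left(I{\left(56,96 \right)} - 6475\right) + \left(-13 + 13\right)^{2} = \left(\frac{56 \left(1 + 3 \cdot 96 + 96 \cdot 56\right)}{3 + 56} - 6475\right) + \left(-13 + 13\right)^{2} = \left(\frac{56 \left(1 + 288 + 5376\right)}{59} - 6475\right) + 0^{2} = \left(56 \cdot \frac{1}{59} \cdot 5665 - 6475\right) + 0 = \left(\frac{317240}{59} - 6475\right) + 0 = - \frac{64785}{59} + 0 = - \frac{64785}{59}$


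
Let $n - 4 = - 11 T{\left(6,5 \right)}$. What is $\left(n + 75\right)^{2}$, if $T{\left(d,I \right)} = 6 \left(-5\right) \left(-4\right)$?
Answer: $1540081$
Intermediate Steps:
$T{\left(d,I \right)} = 120$ ($T{\left(d,I \right)} = \left(-30\right) \left(-4\right) = 120$)
$n = -1316$ ($n = 4 - 1320 = -1316$)
$\left(n + 75\right)^{2} = \left(-1316 + 75\right)^{2} = \left(-1241\right)^{2} = 1540081$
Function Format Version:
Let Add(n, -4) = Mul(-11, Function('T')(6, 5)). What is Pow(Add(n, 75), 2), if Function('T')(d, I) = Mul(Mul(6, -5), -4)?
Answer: 1540081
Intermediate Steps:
Function('T')(d, I) = 120 (Function('T')(d, I) = Mul(-30, -4) = 120)
n = -1316 (n = Add(4, Mul(-11, 120)) = Add(4, -1320) = -1316)
Pow(Add(n, 75), 2) = Pow(Add(-1316, 75), 2) = Pow(-1241, 2) = 1540081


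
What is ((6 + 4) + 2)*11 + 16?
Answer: 148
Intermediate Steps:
((6 + 4) + 2)*11 + 16 = (10 + 2)*11 + 16 = 12*11 + 16 = 132 + 16 = 148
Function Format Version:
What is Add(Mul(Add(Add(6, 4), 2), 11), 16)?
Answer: 148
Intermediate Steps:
Add(Mul(Add(Add(6, 4), 2), 11), 16) = Add(Mul(Add(10, 2), 11), 16) = Add(Mul(12, 11), 16) = Add(132, 16) = 148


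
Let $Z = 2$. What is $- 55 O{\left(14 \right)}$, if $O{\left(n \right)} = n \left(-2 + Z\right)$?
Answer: $0$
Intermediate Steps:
$O{\left(n \right)} = 0$ ($O{\left(n \right)} = n \left(-2 + 2\right) = n 0 = 0$)
$- 55 O{\left(14 \right)} = \left(-55\right) 0 = 0$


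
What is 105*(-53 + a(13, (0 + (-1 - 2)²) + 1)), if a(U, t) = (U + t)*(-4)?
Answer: -15225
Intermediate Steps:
a(U, t) = -4*U - 4*t
105*(-53 + a(13, (0 + (-1 - 2)²) + 1)) = 105*(-53 + (-4*13 - 4*((0 + (-1 - 2)²) + 1))) = 105*(-53 + (-52 - 4*((0 + (-3)²) + 1))) = 105*(-53 + (-52 - 4*((0 + 9) + 1))) = 105*(-53 + (-52 - 4*(9 + 1))) = 105*(-53 + (-52 - 4*10)) = 105*(-53 + (-52 - 40)) = 105*(-53 - 92) = 105*(-145) = -15225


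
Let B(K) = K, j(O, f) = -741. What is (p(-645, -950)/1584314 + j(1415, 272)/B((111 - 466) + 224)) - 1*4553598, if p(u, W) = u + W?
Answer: -7214320101713/1584314 ≈ -4.5536e+6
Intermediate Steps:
p(u, W) = W + u
(p(-645, -950)/1584314 + j(1415, 272)/B((111 - 466) + 224)) - 1*4553598 = ((-950 - 645)/1584314 - 741/((111 - 466) + 224)) - 1*4553598 = (-1595*1/1584314 - 741/(-355 + 224)) - 4553598 = (-1595/1584314 - 741/(-131)) - 4553598 = (-1595/1584314 - 741*(-1/131)) - 4553598 = (-1595/1584314 + 741/131) - 4553598 = 8960059/1584314 - 4553598 = -7214320101713/1584314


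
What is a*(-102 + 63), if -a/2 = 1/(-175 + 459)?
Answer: 39/142 ≈ 0.27465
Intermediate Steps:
a = -1/142 (a = -2/(-175 + 459) = -2/284 = -2*1/284 = -1/142 ≈ -0.0070423)
a*(-102 + 63) = -(-102 + 63)/142 = -1/142*(-39) = 39/142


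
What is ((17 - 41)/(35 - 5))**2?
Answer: 16/25 ≈ 0.64000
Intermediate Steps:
((17 - 41)/(35 - 5))**2 = (-24/30)**2 = (-24*1/30)**2 = (-4/5)**2 = 16/25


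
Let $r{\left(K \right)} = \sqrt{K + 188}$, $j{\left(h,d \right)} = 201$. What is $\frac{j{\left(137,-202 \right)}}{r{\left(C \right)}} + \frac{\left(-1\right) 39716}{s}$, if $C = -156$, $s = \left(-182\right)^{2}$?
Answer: $- \frac{9929}{8281} + \frac{201 \sqrt{2}}{8} \approx 34.333$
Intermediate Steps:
$s = 33124$
$r{\left(K \right)} = \sqrt{188 + K}$
$\frac{j{\left(137,-202 \right)}}{r{\left(C \right)}} + \frac{\left(-1\right) 39716}{s} = \frac{201}{\sqrt{188 - 156}} + \frac{\left(-1\right) 39716}{33124} = \frac{201}{\sqrt{32}} - \frac{9929}{8281} = \frac{201}{4 \sqrt{2}} - \frac{9929}{8281} = 201 \frac{\sqrt{2}}{8} - \frac{9929}{8281} = \frac{201 \sqrt{2}}{8} - \frac{9929}{8281} = - \frac{9929}{8281} + \frac{201 \sqrt{2}}{8}$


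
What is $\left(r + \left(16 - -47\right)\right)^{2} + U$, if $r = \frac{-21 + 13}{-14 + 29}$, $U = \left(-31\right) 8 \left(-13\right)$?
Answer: $\frac{1603369}{225} \approx 7126.1$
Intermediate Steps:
$U = 3224$ ($U = \left(-248\right) \left(-13\right) = 3224$)
$r = - \frac{8}{15} \approx -0.53333$
$\left(r + \left(16 - -47\right)\right)^{2} + U = \left(- \frac{8}{15} + \left(16 - -47\right)\right)^{2} + 3224 = \left(- \frac{8}{15} + \left(16 + 47\right)\right)^{2} + 3224 = \left(- \frac{8}{15} + 63\right)^{2} + 3224 = \left(\frac{937}{15}\right)^{2} + 3224 = \frac{877969}{225} + 3224 = \frac{1603369}{225}$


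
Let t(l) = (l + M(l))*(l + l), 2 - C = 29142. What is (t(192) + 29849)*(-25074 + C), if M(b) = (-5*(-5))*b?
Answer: -105542568278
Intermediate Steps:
C = -29140 (C = 2 - 1*29142 = 2 - 29142 = -29140)
M(b) = 25*b
t(l) = 52*l² (t(l) = (l + 25*l)*(l + l) = (26*l)*(2*l) = 52*l²)
(t(192) + 29849)*(-25074 + C) = (52*192² + 29849)*(-25074 - 29140) = (52*36864 + 29849)*(-54214) = (1916928 + 29849)*(-54214) = 1946777*(-54214) = -105542568278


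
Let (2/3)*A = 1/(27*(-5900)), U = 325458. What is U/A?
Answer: -34563639600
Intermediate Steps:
A = -1/106200 (A = 3/(2*((27*(-5900)))) = (3/2)/(-159300) = (3/2)*(-1/159300) = -1/106200 ≈ -9.4162e-6)
U/A = 325458/(-1/106200) = 325458*(-106200) = -34563639600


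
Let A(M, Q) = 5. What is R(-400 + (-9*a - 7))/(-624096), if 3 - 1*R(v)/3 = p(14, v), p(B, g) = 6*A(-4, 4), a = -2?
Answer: 9/69344 ≈ 0.00012979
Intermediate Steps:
p(B, g) = 30 (p(B, g) = 6*5 = 30)
R(v) = -81 (R(v) = 9 - 3*30 = 9 - 90 = -81)
R(-400 + (-9*a - 7))/(-624096) = -81/(-624096) = -81*(-1/624096) = 9/69344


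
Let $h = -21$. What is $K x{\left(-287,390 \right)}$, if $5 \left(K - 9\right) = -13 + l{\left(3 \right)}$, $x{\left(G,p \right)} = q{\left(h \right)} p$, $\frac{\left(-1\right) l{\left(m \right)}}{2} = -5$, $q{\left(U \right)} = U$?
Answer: $-68796$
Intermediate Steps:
$l{\left(m \right)} = 10$ ($l{\left(m \right)} = \left(-2\right) \left(-5\right) = 10$)
$x{\left(G,p \right)} = - 21 p$
$K = \frac{42}{5}$ ($K = 9 + \frac{-13 + 10}{5} = 9 + \frac{1}{5} \left(-3\right) = 9 - \frac{3}{5} = \frac{42}{5} \approx 8.4$)
$K x{\left(-287,390 \right)} = \frac{42 \left(\left(-21\right) 390\right)}{5} = \frac{42}{5} \left(-8190\right) = -68796$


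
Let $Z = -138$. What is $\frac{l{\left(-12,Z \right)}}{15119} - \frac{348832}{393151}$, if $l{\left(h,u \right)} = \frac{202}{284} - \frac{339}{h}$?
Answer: $- \frac{135870889027}{153464562836} \approx -0.88536$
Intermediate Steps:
$l{\left(h,u \right)} = \frac{101}{142} - \frac{339}{h}$ ($l{\left(h,u \right)} = 202 \cdot \frac{1}{284} - \frac{339}{h} = \frac{101}{142} - \frac{339}{h}$)
$\frac{l{\left(-12,Z \right)}}{15119} - \frac{348832}{393151} = \frac{\frac{101}{142} - \frac{339}{-12}}{15119} - \frac{348832}{393151} = \left(\frac{101}{142} - - \frac{113}{4}\right) \frac{1}{15119} - \frac{31712}{35741} = \left(\frac{101}{142} + \frac{113}{4}\right) \frac{1}{15119} - \frac{31712}{35741} = \frac{8225}{284} \cdot \frac{1}{15119} - \frac{31712}{35741} = \frac{8225}{4293796} - \frac{31712}{35741} = - \frac{135870889027}{153464562836}$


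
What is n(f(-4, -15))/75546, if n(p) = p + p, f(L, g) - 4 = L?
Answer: 0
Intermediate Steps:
f(L, g) = 4 + L
n(p) = 2*p
n(f(-4, -15))/75546 = (2*(4 - 4))/75546 = (2*0)*(1/75546) = 0*(1/75546) = 0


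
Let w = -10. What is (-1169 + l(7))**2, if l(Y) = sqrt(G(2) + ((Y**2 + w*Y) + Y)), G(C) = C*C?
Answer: (1169 - I*sqrt(10))**2 ≈ 1.3666e+6 - 7393.0*I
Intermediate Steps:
G(C) = C**2
l(Y) = sqrt(4 + Y**2 - 9*Y) (l(Y) = sqrt(2**2 + ((Y**2 - 10*Y) + Y)) = sqrt(4 + (Y**2 - 9*Y)) = sqrt(4 + Y**2 - 9*Y))
(-1169 + l(7))**2 = (-1169 + sqrt(4 + 7**2 - 9*7))**2 = (-1169 + sqrt(4 + 49 - 63))**2 = (-1169 + sqrt(-10))**2 = (-1169 + I*sqrt(10))**2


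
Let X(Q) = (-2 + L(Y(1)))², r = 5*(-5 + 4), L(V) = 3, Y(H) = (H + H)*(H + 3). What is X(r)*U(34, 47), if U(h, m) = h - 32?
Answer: 2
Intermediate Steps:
Y(H) = 2*H*(3 + H) (Y(H) = (2*H)*(3 + H) = 2*H*(3 + H))
r = -5 (r = 5*(-1) = -5)
X(Q) = 1 (X(Q) = (-2 + 3)² = 1² = 1)
U(h, m) = -32 + h
X(r)*U(34, 47) = 1*(-32 + 34) = 1*2 = 2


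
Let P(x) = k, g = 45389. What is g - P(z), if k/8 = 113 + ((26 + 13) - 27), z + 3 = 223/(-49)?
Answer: 44389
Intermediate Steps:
z = -370/49 (z = -3 + 223/(-49) = -3 + 223*(-1/49) = -3 - 223/49 = -370/49 ≈ -7.5510)
k = 1000 (k = 8*(113 + ((26 + 13) - 27)) = 8*(113 + (39 - 27)) = 8*(113 + 12) = 8*125 = 1000)
P(x) = 1000
g - P(z) = 45389 - 1*1000 = 45389 - 1000 = 44389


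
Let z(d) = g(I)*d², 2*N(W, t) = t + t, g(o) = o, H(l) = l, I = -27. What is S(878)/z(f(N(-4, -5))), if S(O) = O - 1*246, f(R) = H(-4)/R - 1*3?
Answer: -15800/3267 ≈ -4.8362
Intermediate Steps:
N(W, t) = t (N(W, t) = (t + t)/2 = (2*t)/2 = t)
f(R) = -3 - 4/R (f(R) = -4/R - 1*3 = -4/R - 3 = -3 - 4/R)
z(d) = -27*d²
S(O) = -246 + O (S(O) = O - 246 = -246 + O)
S(878)/z(f(N(-4, -5))) = (-246 + 878)/((-27*(-3 - 4/(-5))²)) = 632/((-27*(-3 - 4*(-⅕))²)) = 632/((-27*(-3 + ⅘)²)) = 632/((-27*(-11/5)²)) = 632/((-27*121/25)) = 632/(-3267/25) = 632*(-25/3267) = -15800/3267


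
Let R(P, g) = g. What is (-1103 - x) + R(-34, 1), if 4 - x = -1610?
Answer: -2716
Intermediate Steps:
x = 1614 (x = 4 - 1*(-1610) = 4 + 1610 = 1614)
(-1103 - x) + R(-34, 1) = (-1103 - 1*1614) + 1 = (-1103 - 1614) + 1 = -2717 + 1 = -2716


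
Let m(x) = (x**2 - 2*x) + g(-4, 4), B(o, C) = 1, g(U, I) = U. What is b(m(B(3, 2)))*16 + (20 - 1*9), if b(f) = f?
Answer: -69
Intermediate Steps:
m(x) = -4 + x**2 - 2*x (m(x) = (x**2 - 2*x) - 4 = -4 + x**2 - 2*x)
b(m(B(3, 2)))*16 + (20 - 1*9) = (-4 + 1**2 - 2*1)*16 + (20 - 1*9) = (-4 + 1 - 2)*16 + (20 - 9) = -5*16 + 11 = -80 + 11 = -69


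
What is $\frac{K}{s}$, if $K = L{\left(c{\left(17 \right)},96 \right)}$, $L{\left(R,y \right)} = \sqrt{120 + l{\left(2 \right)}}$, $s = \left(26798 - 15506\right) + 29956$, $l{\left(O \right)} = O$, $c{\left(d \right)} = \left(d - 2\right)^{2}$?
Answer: $\frac{\sqrt{122}}{41248} \approx 0.00026778$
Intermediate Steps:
$c{\left(d \right)} = \left(-2 + d\right)^{2}$
$s = 41248$ ($s = 11292 + 29956 = 41248$)
$L{\left(R,y \right)} = \sqrt{122}$ ($L{\left(R,y \right)} = \sqrt{120 + 2} = \sqrt{122}$)
$K = \sqrt{122} \approx 11.045$
$\frac{K}{s} = \frac{\sqrt{122}}{41248}$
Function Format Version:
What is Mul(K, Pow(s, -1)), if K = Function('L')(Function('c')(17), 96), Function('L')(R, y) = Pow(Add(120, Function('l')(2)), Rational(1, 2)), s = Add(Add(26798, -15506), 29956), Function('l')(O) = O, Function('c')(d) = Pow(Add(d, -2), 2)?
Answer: Mul(Rational(1, 41248), Pow(122, Rational(1, 2))) ≈ 0.00026778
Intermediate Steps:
Function('c')(d) = Pow(Add(-2, d), 2)
s = 41248 (s = Add(11292, 29956) = 41248)
Function('L')(R, y) = Pow(122, Rational(1, 2)) (Function('L')(R, y) = Pow(Add(120, 2), Rational(1, 2)) = Pow(122, Rational(1, 2)))
K = Pow(122, Rational(1, 2)) ≈ 11.045
Mul(K, Pow(s, -1)) = Mul(Pow(122, Rational(1, 2)), Pow(41248, -1)) = Mul(Pow(122, Rational(1, 2)), Rational(1, 41248)) = Mul(Rational(1, 41248), Pow(122, Rational(1, 2)))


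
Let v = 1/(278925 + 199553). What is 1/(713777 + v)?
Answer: 478478/341526591407 ≈ 1.4010e-6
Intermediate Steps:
v = 1/478478 ≈ 2.0900e-6
1/(713777 + v) = 1/(713777 + 1/478478) = 1/(341526591407/478478) = 478478/341526591407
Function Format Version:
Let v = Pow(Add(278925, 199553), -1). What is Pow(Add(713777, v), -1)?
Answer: Rational(478478, 341526591407) ≈ 1.4010e-6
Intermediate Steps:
v = Rational(1, 478478) (v = Pow(478478, -1) = Rational(1, 478478) ≈ 2.0900e-6)
Pow(Add(713777, v), -1) = Pow(Add(713777, Rational(1, 478478)), -1) = Pow(Rational(341526591407, 478478), -1) = Rational(478478, 341526591407)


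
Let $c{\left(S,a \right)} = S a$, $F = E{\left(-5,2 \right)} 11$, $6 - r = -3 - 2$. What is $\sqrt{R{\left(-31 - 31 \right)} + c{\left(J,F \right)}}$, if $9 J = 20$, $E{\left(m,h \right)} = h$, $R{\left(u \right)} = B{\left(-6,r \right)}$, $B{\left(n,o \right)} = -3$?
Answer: $\frac{\sqrt{413}}{3} \approx 6.7741$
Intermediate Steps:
$r = 11$ ($r = 6 - \left(-3 - 2\right) = 6 - -5 = 6 + 5 = 11$)
$R{\left(u \right)} = -3$
$J = \frac{20}{9}$ ($J = \frac{1}{9} \cdot 20 = \frac{20}{9} \approx 2.2222$)
$F = 22$ ($F = 2 \cdot 11 = 22$)
$\sqrt{R{\left(-31 - 31 \right)} + c{\left(J,F \right)}} = \sqrt{-3 + \frac{20}{9} \cdot 22} = \sqrt{-3 + \frac{440}{9}} = \sqrt{\frac{413}{9}} = \frac{\sqrt{413}}{3}$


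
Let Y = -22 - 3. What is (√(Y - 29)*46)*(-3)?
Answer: -414*I*√6 ≈ -1014.1*I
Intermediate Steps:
Y = -25
(√(Y - 29)*46)*(-3) = (√(-25 - 29)*46)*(-3) = (√(-54)*46)*(-3) = ((3*I*√6)*46)*(-3) = (138*I*√6)*(-3) = -414*I*√6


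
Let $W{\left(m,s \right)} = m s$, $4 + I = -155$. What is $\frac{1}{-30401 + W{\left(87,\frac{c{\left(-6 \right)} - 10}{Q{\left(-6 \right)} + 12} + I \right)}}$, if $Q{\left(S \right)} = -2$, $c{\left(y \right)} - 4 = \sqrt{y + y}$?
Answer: $- \frac{1107155}{49031710468} - \frac{435 i \sqrt{3}}{49031710468} \approx -2.258 \cdot 10^{-5} - 1.5366 \cdot 10^{-8} i$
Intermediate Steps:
$c{\left(y \right)} = 4 + \sqrt{2} \sqrt{y}$ ($c{\left(y \right)} = 4 + \sqrt{y + y} = 4 + \sqrt{2 y} = 4 + \sqrt{2} \sqrt{y}$)
$I = -159$ ($I = -4 - 155 = -159$)
$\frac{1}{-30401 + W{\left(87,\frac{c{\left(-6 \right)} - 10}{Q{\left(-6 \right)} + 12} + I \right)}} = \frac{1}{-30401 + 87 \left(\frac{\left(4 + \sqrt{2} \sqrt{-6}\right) - 10}{-2 + 12} - 159\right)} = \frac{1}{-30401 + 87 \left(\frac{\left(4 + \sqrt{2} i \sqrt{6}\right) - 10}{10} - 159\right)} = \frac{1}{-30401 + 87 \left(\left(\left(4 + 2 i \sqrt{3}\right) - 10\right) \frac{1}{10} - 159\right)} = \frac{1}{-30401 + 87 \left(\left(-6 + 2 i \sqrt{3}\right) \frac{1}{10} - 159\right)} = \frac{1}{-30401 + 87 \left(\left(- \frac{3}{5} + \frac{i \sqrt{3}}{5}\right) - 159\right)} = \frac{1}{-30401 + 87 \left(- \frac{798}{5} + \frac{i \sqrt{3}}{5}\right)} = \frac{1}{-30401 - \left(\frac{69426}{5} - \frac{87 i \sqrt{3}}{5}\right)} = \frac{1}{- \frac{221431}{5} + \frac{87 i \sqrt{3}}{5}}$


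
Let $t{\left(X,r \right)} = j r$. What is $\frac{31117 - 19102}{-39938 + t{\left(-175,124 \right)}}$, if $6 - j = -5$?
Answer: $- \frac{1335}{4286} \approx -0.31148$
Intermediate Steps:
$j = 11$ ($j = 6 - -5 = 6 + 5 = 11$)
$t{\left(X,r \right)} = 11 r$
$\frac{31117 - 19102}{-39938 + t{\left(-175,124 \right)}} = \frac{31117 - 19102}{-39938 + 11 \cdot 124} = \frac{12015}{-39938 + 1364} = \frac{12015}{-38574} = 12015 \left(- \frac{1}{38574}\right) = - \frac{1335}{4286}$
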